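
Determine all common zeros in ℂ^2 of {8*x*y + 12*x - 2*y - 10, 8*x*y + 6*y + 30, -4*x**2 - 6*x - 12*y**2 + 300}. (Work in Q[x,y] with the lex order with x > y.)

{(0, -5)}

Compute a lex Gröbner basis by Buchberger's algorithm.
f_1 = 8*x*y + 12*x - 2*y - 10, LT = x*y.
f_2 = 8*x*y + 6*y + 30, LT = x*y.
f_3 = -4*x**2 - 6*x - 12*y**2 + 300, LT = x**2.

S(f_1,f_2): lcm = x*y. S = 3/2*x - y - 5.
  leading term x: no divisor's leading term divides it; move 3/2*x to the remainder.
  leading term y: no divisor's leading term divides it; move -y to the remainder.
  leading term 1: no divisor's leading term divides it; move -5 to the remainder.
  remainder 3/2*x - y - 5 ≠ 0; add h_4 = 3/2*x - y - 5 to the basis.

S(f_1,f_3): lcm = x**2*y. S = 3/2*x**2 - 7/4*x*y - 5/4*x - 3*y**3 + 75*y.
  leading term x**2: subtract (-3/8)·f_3 from 3/2*x**2 - 7/4*x*y - 5/4*x - 3*y**3 + 75*y → -7/4*x*y - 7/2*x - 3*y**3 - 9/2*y**2 + 75*y + 225/2
  leading term x*y: subtract (-7/32)·f_1 from -7/4*x*y - 7/2*x - 3*y**3 - 9/2*y**2 + 75*y + 225/2 → -7/8*x - 3*y**3 - 9/2*y**2 + 1193/16*y + 1765/16
  leading term x: subtract (-7/12)·h_4 from -7/8*x - 3*y**3 - 9/2*y**2 + 1193/16*y + 1765/16 → -3*y**3 - 9/2*y**2 + 3551/48*y + 5155/48
  leading term y**3: no divisor's leading term divides it; move -3*y**3 to the remainder.
  leading term y**2: no divisor's leading term divides it; move -9/2*y**2 to the remainder.
  leading term y: no divisor's leading term divides it; move 3551/48*y to the remainder.
  leading term 1: no divisor's leading term divides it; move 5155/48 to the remainder.
  remainder -3*y**3 - 9/2*y**2 + 3551/48*y + 5155/48 ≠ 0; add h_5 = -3*y**3 - 9/2*y**2 + 3551/48*y + 5155/48 to the basis.

S(f_2,f_3): lcm = x**2*y. S = -3/4*x*y + 15/4*x - 3*y**3 + 75*y.
  leading term x*y: subtract (-3/32)·f_1 from -3/4*x*y + 15/4*x - 3*y**3 + 75*y → 39/8*x - 3*y**3 + 1197/16*y - 15/16
  leading term x: subtract (13/4)·h_4 from 39/8*x - 3*y**3 + 1197/16*y - 15/16 → -3*y**3 + 1249/16*y + 245/16
  leading term y**3: subtract (1)·h_5 from -3*y**3 + 1249/16*y + 245/16 → 9/2*y**2 + 49/12*y - 1105/12
  leading term y**2: no divisor's leading term divides it; move 9/2*y**2 to the remainder.
  leading term y: no divisor's leading term divides it; move 49/12*y to the remainder.
  leading term 1: no divisor's leading term divides it; move -1105/12 to the remainder.
  remainder 9/2*y**2 + 49/12*y - 1105/12 ≠ 0; add h_6 = 9/2*y**2 + 49/12*y - 1105/12 to the basis.

S(f_1,h_4): lcm = x*y. S = 3/2*x + 2/3*y**2 + 37/12*y - 5/4.
  leading term x: subtract (1)·h_4 from 3/2*x + 2/3*y**2 + 37/12*y - 5/4 → 2/3*y**2 + 49/12*y + 15/4
  leading term y**2: subtract (4/27)·h_6 from 2/3*y**2 + 49/12*y + 15/4 → 1127/324*y + 5635/324
  leading term y: no divisor's leading term divides it; move 1127/324*y to the remainder.
  leading term 1: no divisor's leading term divides it; move 5635/324 to the remainder.
  remainder 1127/324*y + 5635/324 ≠ 0; add h_7 = 1127/324*y + 5635/324 to the basis.

The other S-polynomials (S(f_2,h_4), S(f_3,h_4), S(f_1,h_5), S(f_2,h_5), S(f_3,h_5), S(h_4,h_5), S(f_1,h_6), S(f_2,h_6), S(f_3,h_6), S(h_4,h_6), S(h_5,h_6), S(f_1,h_7), S(f_2,h_7), S(f_3,h_7), S(h_4,h_7), S(h_5,h_7), S(h_6,h_7)) all reduce to 0 modulo the current basis, so we have a Gröbner basis.
Inter-reduce: drop elements whose leading term is divisible by another's, tail-reduce, and make monic.
Reduced Gröbner basis: {x, y + 5}.

A lex Gröbner basis eliminates variables successively. Here y + 5 depends only on y, with roots {-5}; lifting each root through the earlier basis elements recovers the full solutions.
  y = -5: the earlier basis element becomes x = 0, giving x = 0 — point (0, -5).
Substituting each solution back into the original system confirms all equations vanish.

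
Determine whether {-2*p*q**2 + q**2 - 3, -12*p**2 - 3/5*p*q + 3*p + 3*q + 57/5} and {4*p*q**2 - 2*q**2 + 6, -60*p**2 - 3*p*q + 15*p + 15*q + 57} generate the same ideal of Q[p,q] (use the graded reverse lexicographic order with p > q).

Since reduced Gröbner bases are canonical representatives of ideals under a given ordering, it suffices to compute and compare them.
Buchberger on the first generating set:
f_1 = -2*p*q**2 + q**2 - 3, LT = p*q**2.
f_2 = -12*p**2 - 3/5*p*q + 3*p + 3*q + 57/5, LT = p**2.

S(f_1,f_2): lcm = p**2*q**2. S = -1/20*p*q**3 - 1/4*p*q**2 + 1/4*q**3 + 19/20*q**2 + 3/2*p.
  leading term p*q**3: subtract (1/40*q)·f_1 from -1/20*p*q**3 - 1/4*p*q**2 + 1/4*q**3 + 19/20*q**2 + 3/2*p → -1/4*p*q**2 + 9/40*q**3 + 19/20*q**2 + 3/2*p + 3/40*q
  leading term p*q**2: subtract (1/8)·f_1 from -1/4*p*q**2 + 9/40*q**3 + 19/20*q**2 + 3/2*p + 3/40*q → 9/40*q**3 + 33/40*q**2 + 3/2*p + 3/40*q + 3/8
  leading term q**3: no divisor's leading term divides it; move 9/40*q**3 to the remainder.
  leading term q**2: no divisor's leading term divides it; move 33/40*q**2 to the remainder.
  leading term p: no divisor's leading term divides it; move 3/2*p to the remainder.
  leading term q: no divisor's leading term divides it; move 3/40*q to the remainder.
  leading term 1: no divisor's leading term divides it; move 3/8 to the remainder.
  remainder 9/40*q**3 + 33/40*q**2 + 3/2*p + 3/40*q + 3/8 ≠ 0; add g_3 = 9/40*q**3 + 33/40*q**2 + 3/2*p + 3/40*q + 3/8 to the basis.

S(f_1,g_3): lcm = p*q**3. S = -11/3*p*q**2 - 1/2*q**3 - 20/3*p**2 - 1/3*p*q - 5/3*p + 3/2*q.
  leading term p*q**2: subtract (11/6)·f_1 from -11/3*p*q**2 - 1/2*q**3 - 20/3*p**2 - 1/3*p*q - 5/3*p + 3/2*q → -1/2*q**3 - 20/3*p**2 - 1/3*p*q - 11/6*q**2 - 5/3*p + 3/2*q + 11/2
  leading term q**3: subtract (-20/9)·g_3 from -1/2*q**3 - 20/3*p**2 - 1/3*p*q - 11/6*q**2 - 5/3*p + 3/2*q + 11/2 → -20/3*p**2 - 1/3*p*q + 5/3*p + 5/3*q + 19/3
  leading term p**2: subtract (5/9)·f_2 from -20/3*p**2 - 1/3*p*q + 5/3*p + 5/3*q + 19/3 → 0
  remainder 0.

S(f_2,g_3): leading monomials are coprime, so the S-polynomial reduces to 0 (Buchberger's first criterion).
Every S-polynomial of the final basis reduces to 0, so we have a Gröbner basis.
Inter-reduce: drop elements whose leading term is divisible by another's, tail-reduce, and make monic.
Reduced Gröbner basis: {p*q**2 - 1/2*q**2 + 3/2, q**3 + 11/3*q**2 + 20/3*p + 1/3*q + 5/3, p**2 + 1/20*p*q - 1/4*p - 1/4*q - 19/20}.

Buchberger on the second generating set:
h_1 = 4*p*q**2 - 2*q**2 + 6, LT = p*q**2.
h_2 = -60*p**2 - 3*p*q + 15*p + 15*q + 57, LT = p**2.

S(h_1,h_2): lcm = p**2*q**2. S = -1/20*p*q**3 - 1/4*p*q**2 + 1/4*q**3 + 19/20*q**2 + 3/2*p.
  leading term p*q**3: subtract (-1/80*q)·h_1 from -1/20*p*q**3 - 1/4*p*q**2 + 1/4*q**3 + 19/20*q**2 + 3/2*p → -1/4*p*q**2 + 9/40*q**3 + 19/20*q**2 + 3/2*p + 3/40*q
  leading term p*q**2: subtract (-1/16)·h_1 from -1/4*p*q**2 + 9/40*q**3 + 19/20*q**2 + 3/2*p + 3/40*q → 9/40*q**3 + 33/40*q**2 + 3/2*p + 3/40*q + 3/8
  leading term q**3: no divisor's leading term divides it; move 9/40*q**3 to the remainder.
  leading term q**2: no divisor's leading term divides it; move 33/40*q**2 to the remainder.
  leading term p: no divisor's leading term divides it; move 3/2*p to the remainder.
  leading term q: no divisor's leading term divides it; move 3/40*q to the remainder.
  leading term 1: no divisor's leading term divides it; move 3/8 to the remainder.
  remainder 9/40*q**3 + 33/40*q**2 + 3/2*p + 3/40*q + 3/8 ≠ 0; add k_3 = 9/40*q**3 + 33/40*q**2 + 3/2*p + 3/40*q + 3/8 to the basis.

S(h_1,k_3): lcm = p*q**3. S = -11/3*p*q**2 - 1/2*q**3 - 20/3*p**2 - 1/3*p*q - 5/3*p + 3/2*q.
  leading term p*q**2: subtract (-11/12)·h_1 from -11/3*p*q**2 - 1/2*q**3 - 20/3*p**2 - 1/3*p*q - 5/3*p + 3/2*q → -1/2*q**3 - 20/3*p**2 - 1/3*p*q - 11/6*q**2 - 5/3*p + 3/2*q + 11/2
  leading term q**3: subtract (-20/9)·k_3 from -1/2*q**3 - 20/3*p**2 - 1/3*p*q - 11/6*q**2 - 5/3*p + 3/2*q + 11/2 → -20/3*p**2 - 1/3*p*q + 5/3*p + 5/3*q + 19/3
  leading term p**2: subtract (1/9)·h_2 from -20/3*p**2 - 1/3*p*q + 5/3*p + 5/3*q + 19/3 → 0
  remainder 0.

S(h_2,k_3): leading monomials are coprime, so the S-polynomial reduces to 0 (Buchberger's first criterion).
Every S-polynomial of the final basis reduces to 0, so we have a Gröbner basis.
Inter-reduce: drop elements whose leading term is divisible by another's, tail-reduce, and make monic.
Reduced Gröbner basis: {p*q**2 - 1/2*q**2 + 3/2, q**3 + 11/3*q**2 + 20/3*p + 1/3*q + 5/3, p**2 + 1/20*p*q - 1/4*p - 1/4*q - 19/20}.

Same reduced basis, so the two generating sets span the same ideal.

Yes, the ideals are equal.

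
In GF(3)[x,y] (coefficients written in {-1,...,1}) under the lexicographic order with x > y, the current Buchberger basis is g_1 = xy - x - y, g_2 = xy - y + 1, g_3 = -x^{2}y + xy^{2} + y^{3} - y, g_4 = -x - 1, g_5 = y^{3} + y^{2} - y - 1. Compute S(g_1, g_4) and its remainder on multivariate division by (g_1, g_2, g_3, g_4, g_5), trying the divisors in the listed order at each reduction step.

S(g_1, g_4) = -x + y; remainder on division = y + 1.

lcm(LM(g_1), LM(g_4)) = xy.
S = (lcm/LT(g_1))·g_1 − (lcm/LT(g_4))·g_4 = -x + y.
Reduce S modulo (g_1, g_2, g_3, g_4, g_5) in that order:
  leading term x: subtract (1)·g_4 from -x + y → y + 1
  leading term y: no divisor's leading term divides it; move y to the remainder.
  leading term 1: no divisor's leading term divides it; move 1 to the remainder.
The remainder y + 1 is nonzero, so it would be added as the next basis element.
This is the inner loop of Buchberger's algorithm — each nonzero remainder becomes a new basis element.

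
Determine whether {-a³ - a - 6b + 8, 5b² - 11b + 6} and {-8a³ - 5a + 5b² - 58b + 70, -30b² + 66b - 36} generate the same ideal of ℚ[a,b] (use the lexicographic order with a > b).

No, the ideals differ.

For a fixed monomial order, each ideal has a unique reduced Gröbner basis; comparing bases decides equality.
Buchberger on the first generating set:
f_1 = -a³ - a - 6b + 8, LT = a³.
f_2 = 5b² - 11b + 6, LT = b².

S(f_1,f_2): leading monomials are coprime, so the S-polynomial reduces to 0 (Buchberger's first criterion).
Every S-polynomial of the final basis reduces to 0, so we have a Gröbner basis.
Inter-reduce: drop elements whose leading term is divisible by another's, tail-reduce, and make monic.
Reduced Gröbner basis: {a³ + a + 6b - 8, b² - 11/5b + 6/5}.

Buchberger on the second generating set:
h_1 = -8a³ - 5a + 5b² - 58b + 70, LT = a³.
h_2 = -30b² + 66b - 36, LT = b².

S(h_1,h_2): leading monomials are coprime, so the S-polynomial reduces to 0 (Buchberger's first criterion).
Every S-polynomial of the final basis reduces to 0, so we have a Gröbner basis.
Inter-reduce: drop elements whose leading term is divisible by another's, tail-reduce, and make monic.
Reduced Gröbner basis: {a³ + ⅝a + 47/8b - 8, b² - 11/5b + 6/5}.

The bases are distinct; the ideals are different.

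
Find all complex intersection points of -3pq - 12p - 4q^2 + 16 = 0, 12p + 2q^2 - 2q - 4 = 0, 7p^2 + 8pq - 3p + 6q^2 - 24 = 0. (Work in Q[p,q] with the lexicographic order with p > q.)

{(0, 2)}

Compute a lex Gröbner basis by Buchberger's algorithm.
f_1 = -3pq - 12p - 4q^2 + 16, LT = pq.
f_2 = 12p + 2q^2 - 2q - 4, LT = p.
f_3 = 7p^2 + 8pq - 3p + 6q^2 - 24, LT = p^2.

S(f_1,f_2): lcm = pq. S = 4p - 1/6q^3 + 3/2q^2 + 1/3q - 16/3.
  leading term p: subtract (1/3)·f_2 from 4p - 1/6q^3 + 3/2q^2 + 1/3q - 16/3 → -1/6q^3 + 5/6q^2 + q - 4
  leading term q^3: no divisor's leading term divides it; move -1/6q^3 to the remainder.
  leading term q^2: no divisor's leading term divides it; move 5/6q^2 to the remainder.
  leading term q: no divisor's leading term divides it; move q to the remainder.
  leading term 1: no divisor's leading term divides it; move -4 to the remainder.
  remainder -1/6q^3 + 5/6q^2 + q - 4 ≠ 0; add h_4 = -1/6q^3 + 5/6q^2 + q - 4 to the basis.

S(f_1,f_3): lcm = p^2q. S = 4p^2 + 4/21pq^2 + 3/7pq - 16/3p - 6/7q^3 + 24/7q.
  leading term p^2: subtract (1/3p)·f_2 from 4p^2 + 4/21pq^2 + 3/7pq - 16/3p - 6/7q^3 + 24/7q → -10/21pq^2 + 23/21pq - 4p - 6/7q^3 + 24/7q
  leading term pq^2: subtract (10/63q)·f_1 from -10/21pq^2 + 23/21pq - 4p - 6/7q^3 + 24/7q → 3pq - 4p - 2/9q^3 + 8/9q
  leading term pq: subtract (-1)·f_1 from 3pq - 4p - 2/9q^3 + 8/9q → -16p - 2/9q^3 - 4q^2 + 8/9q + 16
  leading term p: subtract (-4/3)·f_2 from -16p - 2/9q^3 - 4q^2 + 8/9q + 16 → -2/9q^3 - 4/3q^2 - 16/9q + 32/3
  leading term q^3: subtract (4/3)·h_4 from -2/9q^3 - 4/3q^2 - 16/9q + 32/3 → -22/9q^2 - 28/9q + 16
  leading term q^2: no divisor's leading term divides it; move -22/9q^2 to the remainder.
  leading term q: no divisor's leading term divides it; move -28/9q to the remainder.
  leading term 1: no divisor's leading term divides it; move 16 to the remainder.
  remainder -22/9q^2 - 28/9q + 16 ≠ 0; add h_5 = -22/9q^2 - 28/9q + 16 to the basis.

S(f_2,f_3): lcm = p^2. S = 1/6pq^2 - 55/42pq + 2/21p - 6/7q^2 + 24/7.
  leading term pq^2: subtract (-1/18q)·f_1 from 1/6pq^2 - 55/42pq + 2/21p - 6/7q^2 + 24/7 → -83/42pq + 2/21p - 2/9q^3 - 6/7q^2 + 8/9q + 24/7
  leading term pq: subtract (83/126)·f_1 from -83/42pq + 2/21p - 2/9q^3 - 6/7q^2 + 8/9q + 24/7 → 8p - 2/9q^3 + 16/9q^2 + 8/9q - 64/9
  leading term p: subtract (2/3)·f_2 from 8p - 2/9q^3 + 16/9q^2 + 8/9q - 64/9 → -2/9q^3 + 4/9q^2 + 20/9q - 40/9
  leading term q^3: subtract (4/3)·h_4 from -2/9q^3 + 4/9q^2 + 20/9q - 40/9 → -2/3q^2 + 8/9q + 8/9
  leading term q^2: subtract (3/11)·h_5 from -2/3q^2 + 8/9q + 8/9 → 172/99q - 344/99
  leading term q: no divisor's leading term divides it; move 172/99q to the remainder.
  leading term 1: no divisor's leading term divides it; move -344/99 to the remainder.
  remainder 172/99q - 344/99 ≠ 0; add h_6 = 172/99q - 344/99 to the basis.

The other S-polynomials (S(f_1,h_4), S(f_2,h_4), S(f_3,h_4), S(f_1,h_5), S(f_2,h_5), S(f_3,h_5), S(h_4,h_5), S(f_1,h_6), S(f_2,h_6), S(f_3,h_6), S(h_4,h_6), S(h_5,h_6)) all reduce to 0 modulo the current basis, so we have a Gröbner basis.
Inter-reduce: drop elements whose leading term is divisible by another's, tail-reduce, and make monic.
Reduced Gröbner basis: {p, q - 2}.

Since the basis is lex-ordered, q - 2 is univariate in q. Its roots are {2}. Back-substituting each root into the other basis elements fixes the other coordinates.
  q = 2: the earlier basis element becomes p = 0, giving p = 0 — point (0, 2).
Zero-dimensionality of the ideal guarantees finitely many solutions over ℂ.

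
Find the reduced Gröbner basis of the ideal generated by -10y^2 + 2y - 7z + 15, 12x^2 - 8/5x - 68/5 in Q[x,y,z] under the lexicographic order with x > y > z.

G = {x^2 - 2/15x - 17/15, y^2 - 1/5y + 7/10z - 3/2}

The reduced Gröbner basis is the canonical form of the ideal for this ordering.

f_1 = -10y^2 + 2y - 7z + 15, LT = y^2.
f_2 = 12x^2 - 8/5x - 68/5, LT = x^2.

The S-polynomials (S(f_1,f_2)) all reduce to 0 modulo the current basis, so we have a Gröbner basis.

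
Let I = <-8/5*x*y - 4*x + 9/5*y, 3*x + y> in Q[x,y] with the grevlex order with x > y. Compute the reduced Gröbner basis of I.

Buchberger's algorithm terminates because the ascending chain of leading-term ideals stabilizes.

f_1 = -8/5*x*y - 4*x + 9/5*y, LT = x*y.
f_2 = 3*x + y, LT = x.

S(f_1,f_2): lcm = x*y. S = -1/3*y**2 + 5/2*x - 9/8*y.
  leading term y**2: no divisor's leading term divides it; move -1/3*y**2 to the remainder.
  leading term x: subtract (5/6)·f_2 from 5/2*x - 9/8*y → -47/24*y
  leading term y: no divisor's leading term divides it; move -47/24*y to the remainder.
  remainder -1/3*y**2 - 47/24*y ≠ 0; add g_3 = -1/3*y**2 - 47/24*y to the basis.

The other S-polynomials (S(f_1,g_3), S(f_2,g_3)) all reduce to 0 modulo the current basis, so we have a Gröbner basis.
Inter-reduce: drop elements whose leading term is divisible by another's, tail-reduce, and make monic.

G = {y**2 + 47/8*y, x + 1/3*y}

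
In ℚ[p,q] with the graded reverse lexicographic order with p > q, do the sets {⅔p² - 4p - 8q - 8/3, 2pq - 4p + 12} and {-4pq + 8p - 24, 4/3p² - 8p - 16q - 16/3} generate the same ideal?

For a fixed monomial order, each ideal has a unique reduced Gröbner basis; comparing bases decides equality.
Buchberger on the first generating set:
f_1 = ⅔p² - 4p - 8q - 8/3, LT = p².
f_2 = 2pq - 4p + 12, LT = pq.

S(f_1,f_2): lcm = p²q. S = 2p² - 6pq - 12q² - 6p - 4q.
  leading term p²: subtract (3)·f_1 from 2p² - 6pq - 12q² - 6p - 4q → -6pq - 12q² + 6p + 20q + 8
  leading term pq: subtract (-3)·f_2 from -6pq - 12q² + 6p + 20q + 8 → -12q² - 6p + 20q + 44
  leading term q²: no divisor's leading term divides it; move -12q² to the remainder.
  leading term p: no divisor's leading term divides it; move -6p to the remainder.
  leading term q: no divisor's leading term divides it; move 20q to the remainder.
  leading term 1: no divisor's leading term divides it; move 44 to the remainder.
  remainder -12q² - 6p + 20q + 44 ≠ 0; add g_3 = -12q² - 6p + 20q + 44 to the basis.

The other S-polynomials (S(f_1,g_3), S(f_2,g_3)) all reduce to 0 modulo the current basis, so we have a Gröbner basis.
Inter-reduce: drop elements whose leading term is divisible by another's, tail-reduce, and make monic.
Reduced Gröbner basis: {p² - 6p - 12q - 4, pq - 2p + 6, q² + ½p - 5/3q - 11/3}.

Buchberger on the second generating set:
h_1 = -4pq + 8p - 24, LT = pq.
h_2 = 4/3p² - 8p - 16q - 16/3, LT = p².

S(h_1,h_2): lcm = p²q. S = -2p² + 6pq + 12q² + 6p + 4q.
  leading term p²: subtract (-3/2)·h_2 from -2p² + 6pq + 12q² + 6p + 4q → 6pq + 12q² - 6p - 20q - 8
  leading term pq: subtract (-3/2)·h_1 from 6pq + 12q² - 6p - 20q - 8 → 12q² + 6p - 20q - 44
  leading term q²: no divisor's leading term divides it; move 12q² to the remainder.
  leading term p: no divisor's leading term divides it; move 6p to the remainder.
  leading term q: no divisor's leading term divides it; move -20q to the remainder.
  leading term 1: no divisor's leading term divides it; move -44 to the remainder.
  remainder 12q² + 6p - 20q - 44 ≠ 0; add k_3 = 12q² + 6p - 20q - 44 to the basis.

The other S-polynomials (S(h_1,k_3), S(h_2,k_3)) all reduce to 0 modulo the current basis, so we have a Gröbner basis.
Inter-reduce: drop elements whose leading term is divisible by another's, tail-reduce, and make monic.
Reduced Gröbner basis: {p² - 6p - 12q - 4, pq - 2p + 6, q² + ½p - 5/3q - 11/3}.

The two bases agree; hence the ideals are identical.
The same test decides containment: I ⊆ J iff every generator of I reduces to 0 modulo a Gröbner basis of J.

Yes, the ideals are equal.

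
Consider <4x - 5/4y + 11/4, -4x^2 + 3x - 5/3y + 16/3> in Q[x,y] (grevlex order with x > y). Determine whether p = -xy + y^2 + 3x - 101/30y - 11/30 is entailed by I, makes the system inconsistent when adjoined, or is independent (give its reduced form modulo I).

First compute the reduced Gröbner basis of I by Buchberger's algorithm.
f_1 = 4x - 5/4y + 11/4, LT = x.
f_2 = -4x^2 + 3x - 5/3y + 16/3, LT = x^2.

S(f_1,f_2): lcm = x^2. S = -5/16xy + 23/16x - 5/12y + 4/3.
  reduce S modulo (f_1, f_2):
  remainder -25/256y^2 + 95/384y + 265/768 ≠ 0; add h_3 = -25/256y^2 + 95/384y + 265/768 to the basis.

The other S-polynomials (S(f_1,h_3), S(f_2,h_3)) all reduce to 0 modulo the current basis, so we have a Gröbner basis.
Inter-reduce: drop elements whose leading term is divisible by another's, tail-reduce, and make monic.
Reduced Gröbner basis: {y^2 - 38/15y - 53/15, x - 5/16y + 11/16}.
Label its elements g_1 = y^2 - 38/15y - 53/15, g_2 = x - 5/16y + 11/16.

Reduce p = -xy + y^2 + 3x - 101/30y - 11/30 modulo G:
  leading term xy: subtract (-y)·g_2 from -xy + y^2 + 3x - 101/30y - 11/30 → 11/16y^2 + 3x - 643/240y - 11/30
  leading term y^2: subtract (11/16)·g_1 from 11/16y^2 + 3x - 643/240y - 11/30 → 3x - 15/16y + 33/16
  leading term x: subtract (3)·g_2 from 3x - 15/16y + 33/16 → 0
  normal form = 0.
Since the normal form is 0, p ∈ I.

Ideal membership is decidable via reduction modulo a Gröbner basis.

-xy + y^2 + 3x - 101/30y - 11/30 lies in I (it reduces to 0).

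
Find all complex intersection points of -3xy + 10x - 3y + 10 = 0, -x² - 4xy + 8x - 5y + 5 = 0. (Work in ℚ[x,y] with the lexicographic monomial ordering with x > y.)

Compute a lex Gröbner basis by Buchberger's algorithm.
f_1 = -3xy + 10x - 3y + 10, LT = xy.
f_2 = -x² - 4xy + 8x - 5y + 5, LT = x².

S(f_1,f_2): lcm = x²y. S = -10/3x² - 4xy² + 9xy - 10/3x - 5y² + 5y.
  reduce S modulo (f_1, f_2):
  remainder -y² - ⅔y + 40/3 ≠ 0; add h_3 = -y² - ⅔y + 40/3 to the basis.

The other S-polynomials (S(f_1,h_3), S(f_2,h_3)) all reduce to 0 modulo the current basis, so we have a Gröbner basis.
Inter-reduce: drop elements whose leading term is divisible by another's, tail-reduce, and make monic.
Reduced Gröbner basis: {x² + 16/3x + y + 25/3, xy - 10/3x + y - 10/3, y² + ⅔y - 40/3}.

The lex basis is triangular: the last element involves only y. Solving y² + ⅔y - 40/3 = 0 gives y ∈ {-4, 10/3}; substituting each value into the earlier elements determines the remaining variables.
  y = -4: the earlier basis elements become x² + 16/3x + 13/3 = 0; -22/3x - 22/3 = 0, giving x = -1 — point (-1, -4).
  y = 10/3: the earlier basis element becomes x² + 16/3x + 35/3 = 0, giving x = -8/3 - sqrt(41)*I/3, -8/3 + sqrt(41)*I/3 — points (-8/3 - sqrt(41)*I/3, 10/3), (-8/3 + sqrt(41)*I/3, 10/3).

{(-1, -4), (-8/3 - sqrt(41)*I/3, 10/3), (-8/3 + sqrt(41)*I/3, 10/3)}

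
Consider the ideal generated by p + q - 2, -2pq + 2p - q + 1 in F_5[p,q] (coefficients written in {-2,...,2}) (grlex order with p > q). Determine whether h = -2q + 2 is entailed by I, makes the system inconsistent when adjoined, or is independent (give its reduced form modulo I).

-2q + 2 is independent of I; its normal form modulo I is -2q + 2.

First compute the reduced Gröbner basis of I by Buchberger's algorithm.
f_1 = p + q - 2, LT = p.
f_2 = -2pq + 2p - q + 1, LT = pq.

S(f_1,f_2): lcm = pq. S = q^2 + p - 2.
  reduce S modulo (f_1, f_2):
  remainder q^2 - q ≠ 0; add k_3 = q^2 - q to the basis.

The other S-polynomials (S(f_1,k_3), S(f_2,k_3)) all reduce to 0 modulo the current basis, so we have a Gröbner basis.
Inter-reduce: drop elements whose leading term is divisible by another's, tail-reduce, and make monic.
Reduced Gröbner basis: {q^2 - q, p + q - 2}.
Label its elements g_1 = q^2 - q, g_2 = p + q - 2.

Reduce h = -2q + 2 modulo G:
  leading term q: no divisor's leading term divides it; move -2q to the remainder.
  leading term 1: no divisor's leading term divides it; move 2 to the remainder.
  normal form = -2q + 2.
The normal form is nonzero, so h ∉ I. Since h minus its normal form lies in I, I + (h) = I + (r) where r = -2q + 2; decide whether this ideal is the whole ring.
Run Buchberger on G together with r (pairs among the g_i already reduce to 0 since G is a Gröbner basis):
g_1 = q^2 - q, LT = q^2.
g_2 = p + q - 2, LT = p.
r = -2q + 2, LT = q.

The S-polynomials (S(g_1,g_2), S(g_1,r), S(g_2,r)) all reduce to 0 modulo the current basis, so we have a Gröbner basis.
Inter-reduce: drop elements whose leading term is divisible by another's, tail-reduce, and make monic.
Reduced Gröbner basis: {p - 1, q - 1}.
The reduced Gröbner basis of I + (h) is {p - 1, q - 1} ≠ {1}, a proper ideal, so the enlarged system stays consistent: h is independent of I, with normal form -2q + 2.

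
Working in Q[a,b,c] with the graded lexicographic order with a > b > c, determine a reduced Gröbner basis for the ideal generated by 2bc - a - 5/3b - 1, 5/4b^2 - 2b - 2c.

This is the nonlinear analogue of row-reducing a linear system.

f_1 = 2bc - a - 5/3b - 1, LT = bc.
f_2 = 5/4b^2 - 2b - 2c, LT = b^2.

S(f_1,f_2): lcm = b^2c. S = -1/2ab - 5/6b^2 + 8/5bc + 8/5c^2 - 1/2b.
  reduce S modulo (f_1, f_2):
  remainder -1/2ab + 8/5c^2 + 4/5a - 1/2b - 4/3c + 4/5 ≠ 0; add g_3 = -1/2ab + 8/5c^2 + 4/5a - 1/2b - 4/3c + 4/5 to the basis.

S(f_1,g_3): lcm = abc. S = 16/5c^3 - 1/2a^2 - 5/6ab + 8/5ac - bc - 8/3c^2 - 1/2a + 8/5c.
  reduce S modulo (f_1, f_2, g_3):
  remainder 16/5c^3 - 1/2a^2 + 8/5ac - 16/3c^2 - 7/3a + 172/45c - 11/6 ≠ 0; add g_4 = 16/5c^3 - 1/2a^2 + 8/5ac - 16/3c^2 - 7/3a + 172/45c - 11/6 to the basis.

The other S-polynomials (S(f_2,g_3), S(f_1,g_4), S(f_2,g_4), S(g_3,g_4)) all reduce to 0 modulo the current basis, so we have a Gröbner basis.

G = {c^3 - 5/32a^2 + 1/2ac - 5/3c^2 - 35/48a + 43/36c - 55/96, ab - 16/5c^2 - 8/5a + b + 8/3c - 8/5, b^2 - 8/5b - 8/5c, bc - 1/2a - 5/6b - 1/2}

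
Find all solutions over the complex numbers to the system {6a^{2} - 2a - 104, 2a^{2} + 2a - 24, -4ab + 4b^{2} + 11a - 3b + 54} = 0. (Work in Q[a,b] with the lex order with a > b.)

{(-4, -2), (-4, -5/4)}

Compute a lex Gröbner basis by Buchberger's algorithm.
f_1 = 6a^{2} - 2a - 104, LT = a^{2}.
f_2 = 2a^{2} + 2a - 24, LT = a^{2}.
f_3 = -4ab + 11a + 4b^{2} - 3b + 54, LT = ab.

S(f_1,f_2): lcm = a^{2}. S = -\tfrac{4}{3}a - \tfrac{16}{3}.
  reduce S modulo (f_1, f_2, f_3):
  remainder -\tfrac{4}{3}a - \tfrac{16}{3} ≠ 0; add h_4 = -\tfrac{4}{3}a - \tfrac{16}{3} to the basis.

S(f_1,f_3): lcm = a^{2}b. S = \tfrac{11}{4}a^{2} + ab^{2} - \tfrac{13}{12}ab + \tfrac{27}{2}a - \tfrac{52}{3}b.
  reduce S modulo (f_1, f_2, f_3, h_4):
  remainder b^{3} + \tfrac{11}{12}b^{2} - \tfrac{61}{12}b - \tfrac{35}{6} ≠ 0; add h_5 = b^{3} + \tfrac{11}{12}b^{2} - \tfrac{61}{12}b - \tfrac{35}{6} to the basis.

S(f_2,f_3): lcm = a^{2}b. S = \tfrac{11}{4}a^{2} + ab^{2} + \tfrac{1}{4}ab + \tfrac{27}{2}a - 12b.
  reduce S modulo (f_1, f_2, f_3, h_4, h_5):
  remainder \tfrac{4}{3}b^{2} + \tfrac{13}{3}b + \tfrac{10}{3} ≠ 0; add h_6 = \tfrac{4}{3}b^{2} + \tfrac{13}{3}b + \tfrac{10}{3} to the basis.

The other S-polynomials (S(f_1,h_4), S(f_2,h_4), S(f_3,h_4), S(f_1,h_5), S(f_2,h_5), S(f_3,h_5), S(h_4,h_5), S(f_1,h_6), S(f_2,h_6), S(f_3,h_6), S(h_4,h_6), S(h_5,h_6)) all reduce to 0 modulo the current basis, so we have a Gröbner basis.
Inter-reduce: drop elements whose leading term is divisible by another's, tail-reduce, and make monic.
Reduced Gröbner basis: {a + 4, b^{2} + \tfrac{13}{4}b + \tfrac{5}{2}}.

Since the basis is lex-ordered, b^{2} + \tfrac{13}{4}b + \tfrac{5}{2} is univariate in b. Its roots are {-2, -5/4}. Back-substituting each root into the other basis elements fixes the other coordinates.
  b = -2: the earlier basis element becomes a + 4 = 0, giving a = -4 — point (-4, -2).
  b = -5/4: the earlier basis element becomes a + 4 = 0, giving a = -4 — point (-4, -5/4).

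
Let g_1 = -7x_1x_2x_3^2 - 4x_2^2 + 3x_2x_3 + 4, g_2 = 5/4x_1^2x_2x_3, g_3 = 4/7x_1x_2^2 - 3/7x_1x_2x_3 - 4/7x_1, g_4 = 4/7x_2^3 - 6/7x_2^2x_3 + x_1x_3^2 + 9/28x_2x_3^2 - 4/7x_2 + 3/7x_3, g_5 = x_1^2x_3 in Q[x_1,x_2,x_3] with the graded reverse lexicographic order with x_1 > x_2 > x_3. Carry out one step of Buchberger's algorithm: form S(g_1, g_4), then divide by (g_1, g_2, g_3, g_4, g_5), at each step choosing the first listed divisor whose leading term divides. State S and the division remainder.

S(g_1, g_4) = 3/2x_1x_2^2x_3^3 - 7/4x_1^2x_3^4 - 9/16x_1x_2x_3^4 + 4/7x_2^4 - 3/7x_2^3x_3 + x_1x_2x_3^2 - 3/4x_1x_3^3 - 4/7x_2^2; remainder on division = 0.

lcm(LM(g_1), LM(g_4)) = x_1x_2^3x_3^2.
S = (lcm/LT(g_1))·g_1 − (lcm/LT(g_4))·g_4 = 3/2x_1x_2^2x_3^3 - 7/4x_1^2x_3^4 - 9/16x_1x_2x_3^4 + 4/7x_2^4 - 3/7x_2^3x_3 + x_1x_2x_3^2 - 3/4x_1x_3^3 - 4/7x_2^2.
Reduce S modulo (g_1, g_2, g_3, g_4, g_5) in that order:
  leading term x_1x_2^2x_3^3: subtract (-3/14x_2x_3)·g_1 from 3/2x_1x_2^2x_3^3 - 7/4x_1^2x_3^4 - 9/16x_1x_2x_3^4 + 4/7x_2^4 - 3/7x_2^3x_3 + x_1x_2x_3^2 - 3/4x_1x_3^3 - 4/7x_2^2 → -7/4x_1^2x_3^4 - 9/16x_1x_2x_3^4 + 4/7x_2^4 - 9/7x_2^3x_3 + x_1x_2x_3^2 + 9/14x_2^2x_3^2 - 3/4x_1x_3^3 - 4/7x_2^2 + 6/7x_2x_3
  leading term x_1^2x_3^4: subtract (-7/4x_3^3)·g_5 from -7/4x_1^2x_3^4 - 9/16x_1x_2x_3^4 + 4/7x_2^4 - 9/7x_2^3x_3 + x_1x_2x_3^2 + 9/14x_2^2x_3^2 - 3/4x_1x_3^3 - 4/7x_2^2 + 6/7x_2x_3 → -9/16x_1x_2x_3^4 + 4/7x_2^4 - 9/7x_2^3x_3 + x_1x_2x_3^2 + 9/14x_2^2x_3^2 - 3/4x_1x_3^3 - 4/7x_2^2 + 6/7x_2x_3
  leading term x_1x_2x_3^4: subtract (9/112x_3^2)·g_1 from -9/16x_1x_2x_3^4 + 4/7x_2^4 - 9/7x_2^3x_3 + x_1x_2x_3^2 + 9/14x_2^2x_3^2 - 3/4x_1x_3^3 - 4/7x_2^2 + 6/7x_2x_3 → 4/7x_2^4 - 9/7x_2^3x_3 + x_1x_2x_3^2 + 27/28x_2^2x_3^2 - 3/4x_1x_3^3 - 27/112x_2x_3^3 - 4/7x_2^2 + 6/7x_2x_3 - 9/28x_3^2
  leading term x_2^4: subtract (x_2)·g_4 from 4/7x_2^4 - 9/7x_2^3x_3 + x_1x_2x_3^2 + 27/28x_2^2x_3^2 - 3/4x_1x_3^3 - 27/112x_2x_3^3 - 4/7x_2^2 + 6/7x_2x_3 - 9/28x_3^2 → -3/7x_2^3x_3 + 9/14x_2^2x_3^2 - 3/4x_1x_3^3 - 27/112x_2x_3^3 + 3/7x_2x_3 - 9/28x_3^2
  leading term x_2^3x_3: subtract (-3/4x_3)·g_4 from -3/7x_2^3x_3 + 9/14x_2^2x_3^2 - 3/4x_1x_3^3 - 27/112x_2x_3^3 + 3/7x_2x_3 - 9/28x_3^2 → 0
The remainder is 0, so this S-polynomial contributes no new basis element.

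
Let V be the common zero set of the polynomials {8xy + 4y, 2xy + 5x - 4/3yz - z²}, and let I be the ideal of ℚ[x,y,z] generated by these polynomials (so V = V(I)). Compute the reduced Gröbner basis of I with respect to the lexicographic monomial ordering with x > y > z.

G = {x - 4/15yz - ⅕y - ⅕z², y²z + ¾y² + ¾yz² + 15/8y}

f_1 = 8xy + 4y, LT = xy.
f_2 = 2xy + 5x - 4/3yz - z², LT = xy.

S(f_1,f_2): lcm = xy. S = -5/2x + ⅔yz + ½y + ½z².
  reduce S modulo (f_1, f_2):
  remainder -5/2x + ⅔yz + ½y + ½z² ≠ 0; add g_3 = -5/2x + ⅔yz + ½y + ½z² to the basis.

S(f_1,g_3): lcm = xy. S = 4/15y²z + ⅕y² + ⅕yz² + ½y.
  reduce S modulo (f_1, f_2, g_3):
  remainder 4/15y²z + ⅕y² + ⅕yz² + ½y ≠ 0; add g_4 = 4/15y²z + ⅕y² + ⅕yz² + ½y to the basis.

The other S-polynomials (S(f_2,g_3), S(f_1,g_4), S(f_2,g_4), S(g_3,g_4)) all reduce to 0 modulo the current basis, so we have a Gröbner basis.
Inter-reduce: drop elements whose leading term is divisible by another's, tail-reduce, and make monic.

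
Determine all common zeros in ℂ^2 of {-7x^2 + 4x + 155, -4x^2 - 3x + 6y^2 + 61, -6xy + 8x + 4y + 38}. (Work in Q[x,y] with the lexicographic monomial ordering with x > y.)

Compute a lex Gröbner basis by Buchberger's algorithm.
f_1 = -7x^2 + 4x + 155, LT = x^2.
f_2 = -4x^2 - 3x + 6y^2 + 61, LT = x^2.
f_3 = -6xy + 8x + 4y + 38, LT = xy.

S(f_1,f_2): lcm = x^2. S = -37/28x + 3/2y^2 - 193/28.
  reduce S modulo (f_1, f_2, f_3):
  remainder -37/28x + 3/2y^2 - 193/28 ≠ 0; add h_4 = -37/28x + 3/2y^2 - 193/28 to the basis.

S(f_1,f_3): lcm = x^2y. S = 4/3x^2 + 2/21xy + 19/3x - 155/7y.
  reduce S modulo (f_1, f_2, f_3, h_4):
  remainder 910/111y^2 - 1391/63y - 5863/777 ≠ 0; add h_5 = 910/111y^2 - 1391/63y - 5863/777 to the basis.

S(f_2,f_3): lcm = x^2y. S = 4/3x^2 + 17/12xy + 19/3x - 3/2y^3 - 61/4y.
  reduce S modulo (f_1, f_2, f_3, h_4, h_5):
  remainder 1295999/1440600y - 1295999/480200 ≠ 0; add h_6 = 1295999/1440600y - 1295999/480200 to the basis.

The other S-polynomials (S(f_1,h_4), S(f_2,h_4), S(f_3,h_4), S(f_1,h_5), S(f_2,h_5), S(f_3,h_5), S(h_4,h_5), S(f_1,h_6), S(f_2,h_6), S(f_3,h_6), S(h_4,h_6), S(h_5,h_6)) all reduce to 0 modulo the current basis, so we have a Gröbner basis.
Inter-reduce: drop elements whose leading term is divisible by another's, tail-reduce, and make monic.
Reduced Gröbner basis: {x - 5, y - 3}.

From the last basis element, y - 3 = 0, so y takes values in {3}. Each choice, substituted upward through the basis, yields the corresponding point(s) of the solution set.
  y = 3: the earlier basis element becomes x - 5 = 0, giving x = 5 — point (5, 3).

{(5, 3)}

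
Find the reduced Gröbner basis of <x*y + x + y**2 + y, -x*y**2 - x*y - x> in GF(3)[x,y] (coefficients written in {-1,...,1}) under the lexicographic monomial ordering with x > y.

f_1 = x*y + x + y**2 + y, LT = x*y.
f_2 = -x*y**2 - x*y - x, LT = x*y**2.

S(f_1,f_2): lcm = x*y**2. S = -x + y**3 + y**2.
  leading term x: no divisor's leading term divides it; move -x to the remainder.
  leading term y**3: no divisor's leading term divides it; move y**3 to the remainder.
  leading term y**2: no divisor's leading term divides it; move y**2 to the remainder.
  remainder -x + y**3 + y**2 ≠ 0; add g_3 = -x + y**3 + y**2 to the basis.

S(f_1,g_3): lcm = x*y. S = x + y**4 + y**3 + y**2 + y.
  leading term x: subtract (-1)·g_3 from x + y**4 + y**3 + y**2 + y → y**4 - y**3 - y**2 + y
  leading term y**4: no divisor's leading term divides it; move y**4 to the remainder.
  leading term y**3: no divisor's leading term divides it; move -y**3 to the remainder.
  leading term y**2: no divisor's leading term divides it; move -y**2 to the remainder.
  leading term y: no divisor's leading term divides it; move y to the remainder.
  remainder y**4 - y**3 - y**2 + y ≠ 0; add g_4 = y**4 - y**3 - y**2 + y to the basis.

S(f_2,g_3): lcm = x*y**2. S = x*y + x + y**5 + y**4.
  leading term x*y: subtract (1)·f_1 from x*y + x + y**5 + y**4 → y**5 + y**4 - y**2 - y
  leading term y**5: subtract (y)·g_4 from y**5 + y**4 - y**2 - y → -y**4 + y**3 + y**2 - y
  leading term y**4: subtract (-1)·g_4 from -y**4 + y**3 + y**2 - y → 0
  remainder 0.

S(f_1,g_4): lcm = x*y**4. S = -x*y**3 + x*y**2 - x*y + y**5 + y**4.
  leading term x*y**3: subtract (-y**2)·f_1 from -x*y**3 + x*y**2 - x*y + y**5 + y**4 → -x*y**2 - x*y + y**5 - y**4 + y**3
  leading term x*y**2: subtract (-y)·f_1 from -x*y**2 - x*y + y**5 - y**4 + y**3 → y**5 - y**4 - y**3 + y**2
  leading term y**5: subtract (y)·g_4 from y**5 - y**4 - y**3 + y**2 → 0
  remainder 0.

S(f_2,g_4): lcm = x*y**4. S = -x*y**3 - x*y**2 - x*y.
  leading term x*y**3: subtract (-y**2)·f_1 from -x*y**3 - x*y**2 - x*y → -x*y + y**4 + y**3
  leading term x*y: subtract (-1)·f_1 from -x*y + y**4 + y**3 → x + y**4 + y**3 + y**2 + y
  leading term x: subtract (-1)·g_3 from x + y**4 + y**3 + y**2 + y → y**4 - y**3 - y**2 + y
  leading term y**4: subtract (1)·g_4 from y**4 - y**3 - y**2 + y → 0
  remainder 0.

S(g_3,g_4): leading monomials are coprime, so the S-polynomial reduces to 0 (Buchberger's first criterion).
Every S-polynomial of the final basis reduces to 0, so we have a Gröbner basis.
Inter-reduce: drop elements whose leading term is divisible by another's, tail-reduce, and make monic.

G = {x - y**3 - y**2, y**4 - y**3 - y**2 + y}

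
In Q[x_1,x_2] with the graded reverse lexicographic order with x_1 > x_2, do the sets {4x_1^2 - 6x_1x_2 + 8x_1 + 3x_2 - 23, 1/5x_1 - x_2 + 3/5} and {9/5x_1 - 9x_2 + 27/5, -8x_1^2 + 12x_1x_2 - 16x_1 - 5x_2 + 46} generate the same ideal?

No, the ideals differ.

Two ideals are equal iff their reduced Gröbner bases coincide (the reduced basis is unique for a fixed ordering).
Buchberger on the first generating set:
f_1 = 4x_1^2 - 6x_1x_2 + 8x_1 + 3x_2 - 23, LT = x_1^2.
f_2 = 1/5x_1 - x_2 + 3/5, LT = x_1.

S(f_1,f_2): lcm = x_1^2. S = 7/2x_1x_2 - x_1 + 3/4x_2 - 23/4.
  reduce S modulo (f_1, f_2):
  remainder 35/2x_2^2 - 59/4x_2 - 11/4 ≠ 0; add g_3 = 35/2x_2^2 - 59/4x_2 - 11/4 to the basis.

The other S-polynomials (S(f_1,g_3), S(f_2,g_3)) all reduce to 0 modulo the current basis, so we have a Gröbner basis.
Inter-reduce: drop elements whose leading term is divisible by another's, tail-reduce, and make monic.
Reduced Gröbner basis: {x_2^2 - 59/70x_2 - 11/70, x_1 - 5x_2 + 3}.

Buchberger on the second generating set:
h_1 = 9/5x_1 - 9x_2 + 27/5, LT = x_1.
h_2 = -8x_1^2 + 12x_1x_2 - 16x_1 - 5x_2 + 46, LT = x_1^2.

S(h_1,h_2): lcm = x_1^2. S = -7/2x_1x_2 + x_1 - 5/8x_2 + 23/4.
  reduce S modulo (h_1, h_2):
  remainder -35/2x_2^2 + 119/8x_2 + 11/4 ≠ 0; add k_3 = -35/2x_2^2 + 119/8x_2 + 11/4 to the basis.

The other S-polynomials (S(h_1,k_3), S(h_2,k_3)) all reduce to 0 modulo the current basis, so we have a Gröbner basis.
Inter-reduce: drop elements whose leading term is divisible by another's, tail-reduce, and make monic.
Reduced Gröbner basis: {x_2^2 - 17/20x_2 - 11/70, x_1 - 5x_2 + 3}.

The bases are distinct; the ideals are different.
The choice of monomial ordering does not affect the verdict — as long as both bases are computed under the same ordering, their equality decides ideal equality.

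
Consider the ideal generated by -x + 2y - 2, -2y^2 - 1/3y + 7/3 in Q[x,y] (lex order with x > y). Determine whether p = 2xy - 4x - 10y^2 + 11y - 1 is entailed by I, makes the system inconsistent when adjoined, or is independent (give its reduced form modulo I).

First compute the reduced Gröbner basis of I by Buchberger's algorithm.
f_1 = -x + 2y - 2, LT = x.
f_2 = -2y^2 - 1/3y + 7/3, LT = y^2.

The S-polynomials (S(f_1,f_2)) all reduce to 0 modulo the current basis, so we have a Gröbner basis.
Inter-reduce: drop elements whose leading term is divisible by another's, tail-reduce, and make monic.
Reduced Gröbner basis: {x - 2y + 2, y^2 + 1/6y - 7/6}.
Label its elements g_1 = x - 2y + 2, g_2 = y^2 + 1/6y - 7/6.

Reduce p = 2xy - 4x - 10y^2 + 11y - 1 modulo G:
  leading term xy: subtract (2y)·g_1 from 2xy - 4x - 10y^2 + 11y - 1 → -4x - 6y^2 + 7y - 1
  leading term x: subtract (-4)·g_1 from -4x - 6y^2 + 7y - 1 → -6y^2 - y + 7
  leading term y^2: subtract (-6)·g_2 from -6y^2 - y + 7 → 0
  normal form = 0.
Since the normal form is 0, p ∈ I.

2xy - 4x - 10y^2 + 11y - 1 lies in I (it reduces to 0).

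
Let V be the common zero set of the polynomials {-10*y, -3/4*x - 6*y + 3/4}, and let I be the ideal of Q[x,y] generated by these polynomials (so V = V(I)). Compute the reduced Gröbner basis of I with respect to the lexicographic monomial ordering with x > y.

G = {x - 1, y}

f_1 = -10*y, LT = y.
f_2 = -3/4*x - 6*y + 3/4, LT = x.

The S-polynomials (S(f_1,f_2)) all reduce to 0 modulo the current basis, so we have a Gröbner basis.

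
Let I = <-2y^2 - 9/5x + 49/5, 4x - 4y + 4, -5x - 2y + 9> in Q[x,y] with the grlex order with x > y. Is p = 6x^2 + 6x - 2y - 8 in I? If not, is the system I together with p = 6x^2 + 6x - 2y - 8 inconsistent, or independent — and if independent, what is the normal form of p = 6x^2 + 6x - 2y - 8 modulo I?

6x^2 + 6x - 2y - 8 lies in I (it reduces to 0).

First compute the reduced Gröbner basis of I by Buchberger's algorithm.
f_1 = -2y^2 - 9/5x + 49/5, LT = y^2.
f_2 = 4x - 4y + 4, LT = x.
f_3 = -5x - 2y + 9, LT = x.

S(f_2,f_3): lcm = x. S = -7/5y + 14/5.
  leading term y: no divisor's leading term divides it; move -7/5y to the remainder.
  leading term 1: no divisor's leading term divides it; move 14/5 to the remainder.
  remainder -7/5y + 14/5 ≠ 0; add h_4 = -7/5y + 14/5 to the basis.

The other S-polynomials (S(f_1,f_2), S(f_1,f_3), S(f_1,h_4), S(f_2,h_4), S(f_3,h_4)) all reduce to 0 modulo the current basis, so we have a Gröbner basis.
Inter-reduce: drop elements whose leading term is divisible by another's, tail-reduce, and make monic.
Reduced Gröbner basis: {x - 1, y - 2}.
Label its elements g_1 = x - 1, g_2 = y - 2.

Reduce p = 6x^2 + 6x - 2y - 8 modulo G:
  leading term x^2: subtract (6x)·g_1 from 6x^2 + 6x - 2y - 8 → 12x - 2y - 8
  leading term x: subtract (12)·g_1 from 12x - 2y - 8 → -2y + 4
  leading term y: subtract (-2)·g_2 from -2y + 4 → 0
  normal form = 0.
Since the normal form is 0, p ∈ I.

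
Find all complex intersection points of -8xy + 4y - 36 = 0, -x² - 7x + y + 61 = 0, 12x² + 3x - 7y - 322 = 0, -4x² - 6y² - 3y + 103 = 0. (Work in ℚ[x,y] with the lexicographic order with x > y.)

{(5, -1)}

Compute a lex Gröbner basis by Buchberger's algorithm.
f_1 = -8xy + 4y - 36, LT = xy.
f_2 = -x² - 7x + y + 61, LT = x².
f_3 = 12x² + 3x - 7y - 322, LT = x².
f_4 = -4x² - 6y² - 3y + 103, LT = x².

S(f_1,f_2): lcm = x²y. S = -15/2xy + 9/2x + y² + 61y.
  leading term xy: subtract (15/16)·f_1 from -15/2xy + 9/2x + y² + 61y → 9/2x + y² + 229/4y + 135/4
  leading term x: no divisor's leading term divides it; move 9/2x to the remainder.
  leading term y²: no divisor's leading term divides it; move y² to the remainder.
  leading term y: no divisor's leading term divides it; move 229/4y to the remainder.
  leading term 1: no divisor's leading term divides it; move 135/4 to the remainder.
  remainder 9/2x + y² + 229/4y + 135/4 ≠ 0; add h_5 = 9/2x + y² + 229/4y + 135/4 to the basis.

S(f_1,f_3): lcm = x²y. S = -¾xy + 9/2x + 7/12y² + 161/6y.
  leading term xy: subtract (3/32)·f_1 from -¾xy + 9/2x + 7/12y² + 161/6y → 9/2x + 7/12y² + 635/24y + 27/8
  leading term x: subtract (1)·h_5 from 9/2x + 7/12y² + 635/24y + 27/8 → -5/12y² - 739/24y - 243/8
  leading term y²: no divisor's leading term divides it; move -5/12y² to the remainder.
  leading term y: no divisor's leading term divides it; move -739/24y to the remainder.
  leading term 1: no divisor's leading term divides it; move -243/8 to the remainder.
  remainder -5/12y² - 739/24y - 243/8 ≠ 0; add h_6 = -5/12y² - 739/24y - 243/8 to the basis.

S(f_1,f_4): lcm = x²y. S = -½xy + 9/2x - 3/2y³ - ¾y² + 103/4y.
  leading term xy: subtract (1/16)·f_1 from -½xy + 9/2x - 3/2y³ - ¾y² + 103/4y → 9/2x - 3/2y³ - ¾y² + 51/2y + 9/4
  leading term x: subtract (1)·h_5 from 9/2x - 3/2y³ - ¾y² + 51/2y + 9/4 → -3/2y³ - 7/4y² - 127/4y - 63/2
  leading term y³: subtract (18/5y)·h_6 from -3/2y³ - 7/4y² - 127/4y - 63/2 → 1091/10y² + 388/5y - 63/2
  leading term y²: subtract (-6546/25)·h_6 from 1091/10y² + 388/5y - 63/2 → -798489/100y - 798489/100
  leading term y: no divisor's leading term divides it; move -798489/100y to the remainder.
  leading term 1: no divisor's leading term divides it; move -798489/100 to the remainder.
  remainder -798489/100y - 798489/100 ≠ 0; add h_7 = -798489/100y - 798489/100 to the basis.

S(f_2,f_3): lcm = x². S = 27/4x - 5/12y - 205/6.
  leading term x: subtract (3/2)·h_5 from 27/4x - 5/12y - 205/6 → -3/2y² - 2071/24y - 2035/24
  leading term y²: subtract (18/5)·h_6 from -3/2y² - 2071/24y - 2035/24 → 2947/120y + 2947/120
  leading term y: subtract (-14735/4790934)·h_7 from 2947/120y + 2947/120 → 0
  remainder 0.

S(f_2,f_4): lcm = x². S = 7x - 3/2y² - 7/4y - 141/4.
  leading term x: subtract (14/9)·h_5 from 7x - 3/2y² - 7/4y - 141/4 → -55/18y² - 3269/36y - 351/4
  leading term y²: subtract (22/3)·h_6 from -55/18y² - 3269/36y - 351/4 → 135y + 135
  leading term y: subtract (-1500/88721)·h_7 from 135y + 135 → 0
  remainder 0.

S(f_3,f_4): lcm = x². S = ¼x - 3/2y² - 4/3y - 13/12.
  leading term x: subtract (1/18)·h_5 from ¼x - 3/2y² - 4/3y - 13/12 → -14/9y² - 325/72y - 71/24
  leading term y²: subtract (56/15)·h_6 from -14/9y² - 325/72y - 71/24 → 13253/120y + 13253/120
  leading term y: subtract (-66265/4790934)·h_7 from 13253/120y + 13253/120 → 0
  remainder 0.

S(f_1,h_5): lcm = xy. S = -2/9y³ - 229/18y² - 8y + 9/2.
  leading term y³: subtract (8/15y)·h_6 from -2/9y³ - 229/18y² - 8y + 9/2 → 37/10y² + 41/5y + 9/2
  leading term y²: subtract (-222/25)·h_6 from 37/10y² + 41/5y + 9/2 → -26523/100y - 26523/100
  leading term y: subtract (2947/88721)·h_7 from -26523/100y - 26523/100 → 0
  remainder 0.

S(f_2,h_5): lcm = x². S = -2/9xy² - 229/18xy - ½x - y - 61.
  leading term xy²: subtract (1/36y)·f_1 from -2/9xy² - 229/18xy - ½x - y - 61 → -229/18xy - ½x - 1/9y² - 61
  leading term xy: subtract (229/144)·f_1 from -229/18xy - ½x - 1/9y² - 61 → -½x - 1/9y² - 229/36y - 15/4
  leading term x: subtract (-1/9)·h_5 from -½x - 1/9y² - 229/36y - 15/4 → 0
  remainder 0.

S(f_3,h_5): lcm = x². S = -2/9xy² - 229/18xy - 29/4x - 7/12y - 161/6.
  leading term xy²: subtract (1/36y)·f_1 from -2/9xy² - 229/18xy - 29/4x - 7/12y - 161/6 → -229/18xy - 29/4x - 1/9y² + 5/12y - 161/6
  leading term xy: subtract (229/144)·f_1 from -229/18xy - 29/4x - 1/9y² + 5/12y - 161/6 → -29/4x - 1/9y² - 107/18y + 365/12
  leading term x: subtract (-29/18)·h_5 from -29/4x - 1/9y² - 107/18y + 365/12 → 3/2y² + 2071/24y + 2035/24
  leading term y²: subtract (-18/5)·h_6 from 3/2y² + 2071/24y + 2035/24 → -2947/120y - 2947/120
  leading term y: subtract (14735/4790934)·h_7 from -2947/120y - 2947/120 → 0
  remainder 0.

S(f_4,h_5): lcm = x². S = -2/9xy² - 229/18xy - 15/2x + 3/2y² + ¾y - 103/4.
  leading term xy²: subtract (1/36y)·f_1 from -2/9xy² - 229/18xy - 15/2x + 3/2y² + ¾y - 103/4 → -229/18xy - 15/2x + 25/18y² + 7/4y - 103/4
  leading term xy: subtract (229/144)·f_1 from -229/18xy - 15/2x + 25/18y² + 7/4y - 103/4 → -15/2x + 25/18y² - 83/18y + 63/2
  leading term x: subtract (-5/3)·h_5 from -15/2x + 25/18y² - 83/18y + 63/2 → 55/18y² + 3269/36y + 351/4
  leading term y²: subtract (-22/3)·h_6 from 55/18y² + 3269/36y + 351/4 → -135y - 135
  leading term y: subtract (1500/88721)·h_7 from -135y - 135 → 0
  remainder 0.

S(f_1,h_6): lcm = xy². S = -739/10xy - 729/10x - ½y² + 9/2y.
  leading term xy: subtract (739/80)·f_1 from -739/10xy - 729/10x - ½y² + 9/2y → -729/10x - ½y² - 649/20y + 6651/20
  leading term x: subtract (-81/5)·h_5 from -729/10x - ½y² - 649/20y + 6651/20 → 157/10y² + 895y + 8793/10
  leading term y²: subtract (-942/25)·h_6 from 157/10y² + 895y + 8793/10 → -26523/100y - 26523/100
  leading term y: subtract (2947/88721)·h_7 from -26523/100y - 26523/100 → 0
  remainder 0.

S(f_2,h_6): leading monomials are coprime, so the S-polynomial reduces to 0 (Buchberger's first criterion).
S(f_3,h_6): leading monomials are coprime, so the S-polynomial reduces to 0 (Buchberger's first criterion).
S(f_4,h_6): leading monomials are coprime, so the S-polynomial reduces to 0 (Buchberger's first criterion).
S(h_5,h_6): leading monomials are coprime, so the S-polynomial reduces to 0 (Buchberger's first criterion).
S(f_1,h_7): lcm = xy. S = -x - ½y + 9/2.
  leading term x: subtract (-2/9)·h_5 from -x - ½y + 9/2 → 2/9y² + 110/9y + 12
  leading term y²: subtract (-8/15)·h_6 from 2/9y² + 110/9y + 12 → -21/5y - 21/5
  leading term y: subtract (140/266163)·h_7 from -21/5y - 21/5 → 0
  remainder 0.

S(f_2,h_7): leading monomials are coprime, so the S-polynomial reduces to 0 (Buchberger's first criterion).
S(f_3,h_7): leading monomials are coprime, so the S-polynomial reduces to 0 (Buchberger's first criterion).
S(f_4,h_7): leading monomials are coprime, so the S-polynomial reduces to 0 (Buchberger's first criterion).
S(h_5,h_7): leading monomials are coprime, so the S-polynomial reduces to 0 (Buchberger's first criterion).
S(h_6,h_7): lcm = y². S = 729/10y + 729/10.
  leading term y: subtract (-810/88721)·h_7 from 729/10y + 729/10 → 0
  remainder 0.

Every S-polynomial of the final basis reduces to 0, so we have a Gröbner basis.
Inter-reduce: drop elements whose leading term is divisible by another's, tail-reduce, and make monic.
Reduced Gröbner basis: {x - 5, y + 1}.

Since the basis is lex-ordered, y + 1 is univariate in y. Its roots are {-1}. Back-substituting each root into the other basis elements fixes the other coordinates.
  y = -1: the earlier basis element becomes x - 5 = 0, giving x = 5 — point (5, -1).
Check: every point annihilates each of the original generators.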